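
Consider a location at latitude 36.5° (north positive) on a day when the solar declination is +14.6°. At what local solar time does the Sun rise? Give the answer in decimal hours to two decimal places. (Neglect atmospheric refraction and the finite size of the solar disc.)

−tan φ tan δ = −(0.7400)(0.2605) = -0.1928; H_s = arccos(-0.1928) = 101.12°.
Sunrise is at 12 − H_s/15 = 12 − 6.741 = 5.259 h local solar time.

5.26 h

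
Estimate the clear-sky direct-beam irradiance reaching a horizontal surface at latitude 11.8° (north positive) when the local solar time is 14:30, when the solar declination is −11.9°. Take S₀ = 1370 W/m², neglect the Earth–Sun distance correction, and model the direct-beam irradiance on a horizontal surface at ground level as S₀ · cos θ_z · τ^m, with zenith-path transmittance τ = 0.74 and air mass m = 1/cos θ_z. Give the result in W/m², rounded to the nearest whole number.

Hour angle H = 15° × (14.5 − 12) = 37.50°.
cos θ_z = sin(11.8°) sin(-11.9°) + cos(11.8°) cos(-11.9°) cos(37.50°) = -0.0422 + 0.7599 = 0.7177.
Air mass m = 1/cos θ_z = 1/0.7177 = 1.393; τ^m = 0.74^1.393 = 0.6574.
Surface direct beam = 1370 × 0.7177 × 0.6574 = 646.39 W/m².

646 W/m²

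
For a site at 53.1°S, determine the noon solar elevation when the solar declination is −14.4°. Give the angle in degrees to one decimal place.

At local solar noon the hour angle is zero, so the elevation is 90° − |φ − δ| = 90° − |-53.1° − (-14.4°)| = 90° − 38.7° = 51.3°.

51.3°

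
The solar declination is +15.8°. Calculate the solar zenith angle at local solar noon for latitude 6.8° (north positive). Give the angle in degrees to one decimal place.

9.0°

At local solar noon the hour angle is zero, so the zenith angle is |φ − δ| = |6.8° − (15.8°)| = 9.0°.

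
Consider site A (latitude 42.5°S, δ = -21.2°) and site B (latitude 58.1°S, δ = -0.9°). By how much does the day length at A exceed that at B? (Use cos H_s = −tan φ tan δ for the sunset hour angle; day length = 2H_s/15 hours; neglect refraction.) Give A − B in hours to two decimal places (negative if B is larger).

A: H_s = arccos(−tan -42.5° · tan -21.2°) = 110.82°, so 2H_s/15 = 14.7760 h.
B: H_s = arccos(−tan -58.1° · tan -0.9°) = 91.45°, so 2H_s/15 = 12.1933 h.
A − B = 14.7760 − 12.1933 = 2.5827 h.

+2.58 h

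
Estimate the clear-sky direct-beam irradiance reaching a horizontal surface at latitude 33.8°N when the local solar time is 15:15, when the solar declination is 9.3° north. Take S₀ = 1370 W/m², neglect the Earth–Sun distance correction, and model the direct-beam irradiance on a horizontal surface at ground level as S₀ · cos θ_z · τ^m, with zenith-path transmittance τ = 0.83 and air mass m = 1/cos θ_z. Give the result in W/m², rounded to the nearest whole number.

643 W/m²

Hour angle H = 15° × (15.25 − 12) = 48.75°.
cos θ_z = sin φ sin δ + cos φ cos δ cos H = (0.5563)(0.1616) + (0.8310)(0.9869)(0.6593) = 0.6306.
Air mass m = 1/cos θ_z = 1/0.6306 = 1.586; τ^m = 0.83^1.586 = 0.7441.
Surface direct beam = 1370 × 0.6306 × 0.7441 = 642.84 W/m².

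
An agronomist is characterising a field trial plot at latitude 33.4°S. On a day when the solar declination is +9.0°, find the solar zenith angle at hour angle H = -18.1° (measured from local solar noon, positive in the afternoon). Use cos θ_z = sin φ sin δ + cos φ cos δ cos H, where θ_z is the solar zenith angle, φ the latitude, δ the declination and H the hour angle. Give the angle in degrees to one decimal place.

cos θ_z = sin(-33.4°) sin(9.0°) + cos(-33.4°) cos(9.0°) cos(-18.10°) = -0.0861 + 0.7838 = 0.6977.
θ_z = arccos(0.6977) = 45.76°.

45.8°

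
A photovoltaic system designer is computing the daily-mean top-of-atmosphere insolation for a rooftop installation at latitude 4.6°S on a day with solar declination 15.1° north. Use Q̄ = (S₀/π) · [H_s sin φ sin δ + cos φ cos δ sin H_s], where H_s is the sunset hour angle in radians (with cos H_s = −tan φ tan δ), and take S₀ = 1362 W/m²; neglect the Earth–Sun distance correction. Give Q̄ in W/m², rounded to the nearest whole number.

cos H_s = −tan(-4.6°) · tan(15.1°) = 0.0217, so H_s = arccos(0.0217) = 88.76°. In radians, H_s = 1.5492.
H_s sin φ sin δ = 1.5492 × -0.0802 × 0.2605 = -0.0324.
cos φ cos δ sin H_s = 0.9968 × 0.9655 × 0.9998 = 0.9622.
Q̄ = (1362/π) × (-0.0324 + 0.9622) = 433.54 × 0.9298 = 403.11 W/m².

403 W/m²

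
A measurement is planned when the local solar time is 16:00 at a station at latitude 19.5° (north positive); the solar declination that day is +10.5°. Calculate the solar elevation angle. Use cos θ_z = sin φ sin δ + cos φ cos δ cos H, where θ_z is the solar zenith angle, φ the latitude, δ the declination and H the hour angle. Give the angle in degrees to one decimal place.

31.6°

Hour angle H = 15° × (16 − 12) = 60.00°.
cos θ_z = sin(19.5°) sin(10.5°) + cos(19.5°) cos(10.5°) cos(60.00°) = 0.0608 + 0.4634 = 0.5242.
θ_z = arccos(0.5242) = 58.39°, so the elevation is 90° − 58.39° = 31.61°.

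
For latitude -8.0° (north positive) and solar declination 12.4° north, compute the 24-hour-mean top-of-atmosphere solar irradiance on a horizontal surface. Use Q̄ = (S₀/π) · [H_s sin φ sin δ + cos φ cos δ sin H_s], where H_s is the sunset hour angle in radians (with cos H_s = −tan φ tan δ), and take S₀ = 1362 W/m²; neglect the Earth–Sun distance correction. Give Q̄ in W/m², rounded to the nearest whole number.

399 W/m²

The sunset hour angle satisfies cos H_s = −tan φ tan δ = 0.0309, giving H_s = 88.23°. In radians, H_s = 1.5399.
H_s sin φ sin δ = 1.5399 × -0.1392 × 0.2147 = -0.0460.
cos φ cos δ sin H_s = 0.9903 × 0.9767 × 0.9995 = 0.9667.
Q̄ = (1362/π) × (-0.0460 + 0.9667) = 433.54 × 0.9207 = 399.16 W/m².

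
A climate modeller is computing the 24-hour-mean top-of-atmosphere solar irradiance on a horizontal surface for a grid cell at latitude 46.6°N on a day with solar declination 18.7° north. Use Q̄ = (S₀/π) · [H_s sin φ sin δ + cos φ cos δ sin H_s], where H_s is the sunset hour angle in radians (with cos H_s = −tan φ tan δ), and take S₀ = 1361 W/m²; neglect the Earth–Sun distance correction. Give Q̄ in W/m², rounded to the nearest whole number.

459 W/m²

cos H_s = −tan(46.6°) · tan(18.7°) = -0.3579, so H_s = arccos(-0.3579) = 110.97°. In radians, H_s = 1.9368.
H_s sin φ sin δ = 1.9368 × 0.7266 × 0.3206 = 0.4512.
cos φ cos δ sin H_s = 0.6871 × 0.9472 × 0.9338 = 0.6077.
Q̄ = (1361/π) × (0.4512 + 0.6077) = 433.22 × 1.0589 = 458.74 W/m².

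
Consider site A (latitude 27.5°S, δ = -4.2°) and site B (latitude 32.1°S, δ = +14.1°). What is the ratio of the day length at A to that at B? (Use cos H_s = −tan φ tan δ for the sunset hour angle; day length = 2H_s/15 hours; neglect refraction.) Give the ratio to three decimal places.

1.139

A: H_s = arccos(−tan -27.5° · tan -4.2°) = 92.19°, so 2H_s/15 = 12.2920 h.
B: H_s = arccos(−tan -32.1° · tan 14.1°) = 80.93°, so 2H_s/15 = 10.7907 h.
Ratio A/B = 12.2920 / 10.7907 = 1.1391.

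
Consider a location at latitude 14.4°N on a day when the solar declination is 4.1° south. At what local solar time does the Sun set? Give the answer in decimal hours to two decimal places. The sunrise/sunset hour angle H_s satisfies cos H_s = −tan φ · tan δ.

−tan φ tan δ = −(0.2568)(-0.0717) = 0.0184; H_s = arccos(0.0184) = 88.95°.
Sunset is at 12 + H_s/15 = 12 + 5.930 = 17.930 h local solar time.

17.93 h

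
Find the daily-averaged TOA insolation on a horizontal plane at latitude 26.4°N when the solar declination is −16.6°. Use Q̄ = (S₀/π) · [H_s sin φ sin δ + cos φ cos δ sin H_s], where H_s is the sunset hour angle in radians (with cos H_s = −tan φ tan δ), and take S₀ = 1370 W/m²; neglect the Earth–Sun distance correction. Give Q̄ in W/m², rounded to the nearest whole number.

291 W/m²

The sunset hour angle satisfies cos H_s = −tan φ tan δ = 0.1480, giving H_s = 81.49°. In radians, H_s = 1.4223.
H_s sin φ sin δ = 1.4223 × 0.4446 × -0.2857 = -0.1807.
cos φ cos δ sin H_s = 0.8957 × 0.9583 × 0.9890 = 0.8489.
Q̄ = (1370/π) × (-0.1807 + 0.8489) = 436.08 × 0.6682 = 291.39 W/m².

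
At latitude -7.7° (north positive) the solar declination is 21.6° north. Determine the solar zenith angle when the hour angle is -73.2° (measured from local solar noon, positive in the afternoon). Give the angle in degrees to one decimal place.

With φ = -7.7°, δ = 21.6°, H = -73.20°: sin φ sin δ = -0.0493, cos φ cos δ cos H = 0.2663, so cos θ_z = 0.2170.
θ_z = arccos(0.2170) = 77.47°.

77.5°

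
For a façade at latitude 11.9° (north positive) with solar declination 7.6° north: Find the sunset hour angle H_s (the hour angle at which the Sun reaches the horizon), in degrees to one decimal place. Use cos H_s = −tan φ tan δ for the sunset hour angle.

91.6°

cos H_s = −tan(11.9°) · tan(7.6°) = -0.0281, so H_s = arccos(-0.0281) = 91.61°.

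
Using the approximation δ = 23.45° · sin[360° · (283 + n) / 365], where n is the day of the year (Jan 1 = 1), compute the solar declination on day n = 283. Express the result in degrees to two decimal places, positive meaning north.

-7.34°

360 × (283 + 283) / 365 = 558.247°; sin(558.247°) = -0.3131.
δ = 23.45 × -0.3131 = -7.342° ≈ -7.34°.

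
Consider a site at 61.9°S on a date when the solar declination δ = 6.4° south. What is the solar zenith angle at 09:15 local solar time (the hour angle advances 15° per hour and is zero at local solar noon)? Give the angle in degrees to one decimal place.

63.2°

Hour angle H = 15° × (9.25 − 12) = -41.25°.
cos θ_z = sin φ sin δ + cos φ cos δ cos H = (-0.8821)(-0.1115) + (0.4710)(0.9938)(0.7518) = 0.4503.
θ_z = arccos(0.4503) = 63.24°.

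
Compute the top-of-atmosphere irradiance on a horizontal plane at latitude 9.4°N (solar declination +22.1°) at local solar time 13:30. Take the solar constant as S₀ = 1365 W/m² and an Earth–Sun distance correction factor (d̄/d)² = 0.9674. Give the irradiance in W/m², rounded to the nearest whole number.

Hour angle H = 15° × (13.5 − 12) = 22.50°.
With φ = 9.4°, δ = 22.1°, H = 22.50°: sin φ sin δ = 0.0614, cos φ cos δ cos H = 0.8445, so cos θ_z = 0.9059.
Top-of-atmosphere irradiance = S₀ (d̄/d)² cos θ_z = 1365 × 0.9674 × 0.9059 = 1196.24 W/m².

1196 W/m²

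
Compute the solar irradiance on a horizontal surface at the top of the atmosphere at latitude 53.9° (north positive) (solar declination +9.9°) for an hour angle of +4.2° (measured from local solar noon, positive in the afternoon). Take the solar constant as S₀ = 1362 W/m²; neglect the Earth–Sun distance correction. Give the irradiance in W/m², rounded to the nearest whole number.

cos θ_z = sin(53.9°) sin(9.9°) + cos(53.9°) cos(9.9°) cos(4.20°) = 0.1389 + 0.5789 = 0.7178.
Top-of-atmosphere irradiance = S₀ cos θ_z = 1362 × 0.7178 = 977.64 W/m².

978 W/m²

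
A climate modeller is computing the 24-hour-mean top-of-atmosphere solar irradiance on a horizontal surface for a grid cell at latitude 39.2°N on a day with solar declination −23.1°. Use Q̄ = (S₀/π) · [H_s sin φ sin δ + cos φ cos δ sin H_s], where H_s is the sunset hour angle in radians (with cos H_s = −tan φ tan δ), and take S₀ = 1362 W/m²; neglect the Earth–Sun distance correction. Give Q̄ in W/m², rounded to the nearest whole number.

159 W/m²

The sunset hour angle satisfies cos H_s = −tan φ tan δ = 0.3479, giving H_s = 69.64°. In radians, H_s = 1.2154.
H_s sin φ sin δ = 1.2154 × 0.6320 × -0.3923 = -0.3013.
cos φ cos δ sin H_s = 0.7749 × 0.9198 × 0.9375 = 0.6682.
Q̄ = (1362/π) × (-0.3013 + 0.6682) = 433.54 × 0.3669 = 159.07 W/m².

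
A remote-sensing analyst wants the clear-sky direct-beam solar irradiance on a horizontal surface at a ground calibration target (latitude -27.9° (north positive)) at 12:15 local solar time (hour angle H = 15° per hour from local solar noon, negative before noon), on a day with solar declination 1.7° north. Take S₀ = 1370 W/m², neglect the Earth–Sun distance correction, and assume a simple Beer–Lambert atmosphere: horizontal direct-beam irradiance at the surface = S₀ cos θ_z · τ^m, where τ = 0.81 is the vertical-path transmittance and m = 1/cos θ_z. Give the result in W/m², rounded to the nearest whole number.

Hour angle H = 15° × (12.25 − 12) = 3.75°.
With φ = -27.9°, δ = 1.7°, H = 3.75°: sin φ sin δ = -0.0139, cos φ cos δ cos H = 0.8815, so cos θ_z = 0.8676.
Air mass m = 1/cos θ_z = 1/0.8676 = 1.153; τ^m = 0.81^1.153 = 0.7843.
Surface direct beam = 1370 × 0.8676 × 0.7843 = 932.23 W/m².

932 W/m²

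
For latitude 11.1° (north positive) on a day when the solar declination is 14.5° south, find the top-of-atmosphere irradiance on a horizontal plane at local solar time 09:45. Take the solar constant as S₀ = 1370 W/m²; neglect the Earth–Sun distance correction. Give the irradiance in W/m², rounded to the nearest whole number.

Hour angle H = 15° × (9.75 − 12) = -33.75°.
With φ = 11.1°, δ = -14.5°, H = -33.75°: sin φ sin δ = -0.0482, cos φ cos δ cos H = 0.7899, so cos θ_z = 0.7417.
Top-of-atmosphere irradiance = S₀ cos θ_z = 1370 × 0.7417 = 1016.13 W/m².

1016 W/m²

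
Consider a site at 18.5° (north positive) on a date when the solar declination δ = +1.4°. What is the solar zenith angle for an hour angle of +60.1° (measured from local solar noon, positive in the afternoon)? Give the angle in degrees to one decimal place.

61.3°

cos θ_z = sin(18.5°) sin(1.4°) + cos(18.5°) cos(1.4°) cos(60.10°) = 0.0078 + 0.4726 = 0.4804.
θ_z = arccos(0.4804) = 61.29°.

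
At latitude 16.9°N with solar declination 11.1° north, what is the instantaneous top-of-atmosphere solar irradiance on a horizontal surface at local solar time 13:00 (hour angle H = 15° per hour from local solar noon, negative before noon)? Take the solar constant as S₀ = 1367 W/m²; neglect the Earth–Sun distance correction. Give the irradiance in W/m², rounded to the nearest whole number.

1316 W/m²

Hour angle H = 15° × (13 − 12) = 15.00°.
With φ = 16.9°, δ = 11.1°, H = 15.00°: sin φ sin δ = 0.0560, cos φ cos δ cos H = 0.9069, so cos θ_z = 0.9629.
Top-of-atmosphere irradiance = S₀ cos θ_z = 1367 × 0.9629 = 1316.28 W/m².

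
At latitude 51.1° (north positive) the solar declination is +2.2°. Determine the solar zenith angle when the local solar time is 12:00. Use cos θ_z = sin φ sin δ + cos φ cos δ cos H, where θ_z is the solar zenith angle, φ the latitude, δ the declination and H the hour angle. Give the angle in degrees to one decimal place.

Hour angle H = 15° × (12 − 12) = 0.00°.
With φ = 51.1°, δ = 2.2°, H = 0.00°: sin φ sin δ = 0.0299, cos φ cos δ cos H = 0.6275, so cos θ_z = 0.6574.
θ_z = arccos(0.6574) = 48.90°.

48.9°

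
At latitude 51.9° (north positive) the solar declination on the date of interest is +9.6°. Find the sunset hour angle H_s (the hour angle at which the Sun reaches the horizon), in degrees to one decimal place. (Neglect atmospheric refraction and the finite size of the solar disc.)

102.5°

cos H_s = −tan(51.9°) · tan(9.6°) = -0.2157, so H_s = arccos(-0.2157) = 102.46°.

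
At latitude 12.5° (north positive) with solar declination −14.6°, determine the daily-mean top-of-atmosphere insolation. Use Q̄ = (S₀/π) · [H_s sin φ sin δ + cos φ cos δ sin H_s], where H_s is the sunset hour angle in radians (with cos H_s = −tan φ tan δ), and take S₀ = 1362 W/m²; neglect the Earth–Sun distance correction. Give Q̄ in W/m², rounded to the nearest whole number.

373 W/m²

cos H_s = −tan(12.5°) · tan(-14.6°) = 0.0577, so H_s = arccos(0.0577) = 86.69°. In radians, H_s = 1.5130.
H_s sin φ sin δ = 1.5130 × 0.2164 × -0.2521 = -0.0825.
cos φ cos δ sin H_s = 0.9763 × 0.9677 × 0.9983 = 0.9432.
Q̄ = (1362/π) × (-0.0825 + 0.9432) = 433.54 × 0.8607 = 373.15 W/m².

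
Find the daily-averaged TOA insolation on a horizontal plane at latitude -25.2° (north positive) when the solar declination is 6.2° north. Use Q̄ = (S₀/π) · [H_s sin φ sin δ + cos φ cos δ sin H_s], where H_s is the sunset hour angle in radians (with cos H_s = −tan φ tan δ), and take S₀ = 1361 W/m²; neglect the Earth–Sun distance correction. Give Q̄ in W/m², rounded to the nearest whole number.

359 W/m²

cos H_s = −tan(-25.2°) · tan(6.2°) = 0.0511, so H_s = arccos(0.0511) = 87.07°. In radians, H_s = 1.5197.
H_s sin φ sin δ = 1.5197 × -0.4258 × 0.1080 = -0.0699.
cos φ cos δ sin H_s = 0.9048 × 0.9942 × 0.9987 = 0.8984.
Q̄ = (1361/π) × (-0.0699 + 0.8984) = 433.22 × 0.8285 = 358.92 W/m².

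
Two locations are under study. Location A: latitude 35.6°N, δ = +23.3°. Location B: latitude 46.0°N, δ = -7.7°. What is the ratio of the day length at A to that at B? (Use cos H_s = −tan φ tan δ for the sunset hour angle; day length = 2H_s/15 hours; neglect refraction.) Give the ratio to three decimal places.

1.317

A: H_s = arccos(−tan 35.6° · tan 23.3°) = 107.96°, so 2H_s/15 = 14.3947 h.
B: H_s = arccos(−tan 46.0° · tan -7.7°) = 81.95°, so 2H_s/15 = 10.9267 h.
Ratio A/B = 14.3947 / 10.9267 = 1.3174.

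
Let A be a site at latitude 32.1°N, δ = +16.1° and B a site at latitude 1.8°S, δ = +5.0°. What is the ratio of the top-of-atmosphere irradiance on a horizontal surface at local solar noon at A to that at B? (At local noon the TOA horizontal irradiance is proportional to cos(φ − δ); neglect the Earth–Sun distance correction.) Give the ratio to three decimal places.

A: cos θ_z = cos(32.1° − (16.1°)) = 0.9613.
B: cos θ_z = cos(-1.8° − (5.0°)) = 0.9930.
Ratio A/B = 0.9613 / 0.9930 = 0.9681.

0.968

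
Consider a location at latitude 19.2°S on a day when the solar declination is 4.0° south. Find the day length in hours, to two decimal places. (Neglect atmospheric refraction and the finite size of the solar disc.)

12.19 hours

cos H_s = −tan(-19.2°) · tan(-4.0°) = -0.0244, so H_s = arccos(-0.0244) = 91.40°.
Day length = 2 H_s / 15° h⁻¹ = 182.80° / 15 = 12.187 h.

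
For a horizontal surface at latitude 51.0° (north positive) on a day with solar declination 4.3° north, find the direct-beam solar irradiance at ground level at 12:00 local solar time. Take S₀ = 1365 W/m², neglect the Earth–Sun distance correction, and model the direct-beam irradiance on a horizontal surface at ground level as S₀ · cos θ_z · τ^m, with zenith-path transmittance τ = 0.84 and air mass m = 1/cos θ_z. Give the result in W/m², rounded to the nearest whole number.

Hour angle H = 15° × (12 − 12) = 0.00°.
With φ = 51.0°, δ = 4.3°, H = 0.00°: sin φ sin δ = 0.0583, cos φ cos δ cos H = 0.6275, so cos θ_z = 0.6858.
Air mass m = 1/cos θ_z = 1/0.6858 = 1.458; τ^m = 0.84^1.458 = 0.7755.
Surface direct beam = 1365 × 0.6858 × 0.7755 = 725.96 W/m².

726 W/m²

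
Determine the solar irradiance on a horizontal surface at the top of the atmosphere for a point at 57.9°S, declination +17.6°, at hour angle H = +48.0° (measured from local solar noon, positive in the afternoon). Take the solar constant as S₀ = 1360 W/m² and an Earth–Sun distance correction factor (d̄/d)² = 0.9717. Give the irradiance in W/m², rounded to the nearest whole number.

cos θ_z = sin φ sin δ + cos φ cos δ cos H = (-0.8471)(0.3024) + (0.5314)(0.9532)(0.6691) = 0.0828.
Top-of-atmosphere irradiance = S₀ (d̄/d)² cos θ_z = 1360 × 0.9717 × 0.0828 = 109.42 W/m².

109 W/m²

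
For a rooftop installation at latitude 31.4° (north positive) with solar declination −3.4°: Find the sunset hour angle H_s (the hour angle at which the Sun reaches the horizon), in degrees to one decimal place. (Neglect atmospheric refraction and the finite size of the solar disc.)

−tan φ tan δ = −(0.6104)(-0.0594) = 0.0363; H_s = arccos(0.0363) = 87.92°.

87.9°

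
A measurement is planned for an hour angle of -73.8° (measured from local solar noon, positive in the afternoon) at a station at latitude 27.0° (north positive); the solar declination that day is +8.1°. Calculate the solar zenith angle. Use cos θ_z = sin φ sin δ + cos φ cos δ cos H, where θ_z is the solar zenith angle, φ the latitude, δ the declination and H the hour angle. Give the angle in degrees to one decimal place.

71.9°

With φ = 27.0°, δ = 8.1°, H = -73.80°: sin φ sin δ = 0.0640, cos φ cos δ cos H = 0.2461, so cos θ_z = 0.3101.
θ_z = arccos(0.3101) = 71.93°.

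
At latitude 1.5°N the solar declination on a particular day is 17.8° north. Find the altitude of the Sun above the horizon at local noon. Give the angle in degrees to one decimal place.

At local solar noon the hour angle is zero, so the elevation is 90° − |φ − δ| = 90° − |1.5° − (17.8°)| = 90° − 16.3° = 73.7°.

73.7°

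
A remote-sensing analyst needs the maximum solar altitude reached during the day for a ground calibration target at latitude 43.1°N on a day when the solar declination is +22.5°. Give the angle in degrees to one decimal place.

At local solar noon the hour angle is zero, so the elevation is 90° − |φ − δ| = 90° − |43.1° − (22.5°)| = 90° − 20.6° = 69.4°.

69.4°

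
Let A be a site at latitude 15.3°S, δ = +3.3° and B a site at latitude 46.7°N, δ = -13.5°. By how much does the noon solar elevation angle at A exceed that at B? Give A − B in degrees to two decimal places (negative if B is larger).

A: 90° − |-15.3 − (3.3)| = 71.40°.
B: 90° − |46.7 − (-13.5)| = 29.80°.
A − B = 71.40 − 29.80 = 41.60°.

+41.60°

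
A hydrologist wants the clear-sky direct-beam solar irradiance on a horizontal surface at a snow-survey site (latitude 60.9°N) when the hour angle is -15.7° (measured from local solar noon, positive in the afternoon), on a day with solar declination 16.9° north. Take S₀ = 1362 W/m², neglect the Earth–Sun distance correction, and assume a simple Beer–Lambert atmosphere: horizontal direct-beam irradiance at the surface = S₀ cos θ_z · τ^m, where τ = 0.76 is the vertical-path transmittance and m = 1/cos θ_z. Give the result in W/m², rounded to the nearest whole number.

cos θ_z = sin(60.9°) sin(16.9°) + cos(60.9°) cos(16.9°) cos(-15.70°) = 0.2540 + 0.4480 = 0.7020.
Air mass m = 1/cos θ_z = 1/0.7020 = 1.425; τ^m = 0.76^1.425 = 0.6763.
Surface direct beam = 1362 × 0.7020 × 0.6763 = 646.63 W/m².

647 W/m²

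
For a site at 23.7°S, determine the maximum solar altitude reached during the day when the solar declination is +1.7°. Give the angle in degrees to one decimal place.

64.6°

At local solar noon the hour angle is zero, so the elevation is 90° − |φ − δ| = 90° − |-23.7° − (1.7°)| = 90° − 25.4° = 64.6°.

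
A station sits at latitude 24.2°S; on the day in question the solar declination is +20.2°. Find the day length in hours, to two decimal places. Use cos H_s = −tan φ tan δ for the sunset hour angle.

The sunset hour angle satisfies cos H_s = −tan φ tan δ = 0.1654, giving H_s = 80.48°.
Day length = 2 H_s / 15° h⁻¹ = 160.96° / 15 = 10.731 h.

10.73 hours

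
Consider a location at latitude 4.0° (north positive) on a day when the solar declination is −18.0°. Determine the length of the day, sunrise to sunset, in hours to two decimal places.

11.83 hours

The sunset hour angle satisfies cos H_s = −tan φ tan δ = 0.0227, giving H_s = 88.70°.
Day length = 2 H_s / 15° h⁻¹ = 177.40° / 15 = 11.827 h.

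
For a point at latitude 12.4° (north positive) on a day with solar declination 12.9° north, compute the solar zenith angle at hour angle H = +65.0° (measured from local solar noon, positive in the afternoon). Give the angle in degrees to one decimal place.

63.2°

With φ = 12.4°, δ = 12.9°, H = 65.00°: sin φ sin δ = 0.0479, cos φ cos δ cos H = 0.4023, so cos θ_z = 0.4502.
θ_z = arccos(0.4502) = 63.24°.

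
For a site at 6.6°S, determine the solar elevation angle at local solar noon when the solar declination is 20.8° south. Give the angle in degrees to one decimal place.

75.8°

At local solar noon the hour angle is zero, so the elevation is 90° − |φ − δ| = 90° − |-6.6° − (-20.8°)| = 90° − 14.2° = 75.8°.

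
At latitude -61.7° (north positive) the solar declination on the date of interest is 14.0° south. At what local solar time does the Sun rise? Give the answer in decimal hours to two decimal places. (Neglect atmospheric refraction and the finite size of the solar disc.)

4.16 h

−tan φ tan δ = −(-1.8572)(-0.2493) = -0.4630; H_s = arccos(-0.4630) = 117.58°.
Sunrise is at 12 − H_s/15 = 12 − 7.839 = 4.161 h local solar time.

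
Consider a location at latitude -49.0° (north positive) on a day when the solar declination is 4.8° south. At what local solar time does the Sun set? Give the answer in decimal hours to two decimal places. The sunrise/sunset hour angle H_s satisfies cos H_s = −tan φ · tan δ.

−tan φ tan δ = −(-1.1504)(-0.0840) = -0.0966; H_s = arccos(-0.0966) = 95.54°.
Sunset is at 12 + H_s/15 = 12 + 6.369 = 18.369 h local solar time.

18.37 h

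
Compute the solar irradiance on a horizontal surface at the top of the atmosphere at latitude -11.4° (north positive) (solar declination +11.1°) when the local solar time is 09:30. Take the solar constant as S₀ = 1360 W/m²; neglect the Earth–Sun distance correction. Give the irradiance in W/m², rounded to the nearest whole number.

Hour angle H = 15° × (9.5 − 12) = -37.50°.
With φ = -11.4°, δ = 11.1°, H = -37.50°: sin φ sin δ = -0.0381, cos φ cos δ cos H = 0.7632, so cos θ_z = 0.7251.
Top-of-atmosphere irradiance = S₀ cos θ_z = 1360 × 0.7251 = 986.14 W/m².

986 W/m²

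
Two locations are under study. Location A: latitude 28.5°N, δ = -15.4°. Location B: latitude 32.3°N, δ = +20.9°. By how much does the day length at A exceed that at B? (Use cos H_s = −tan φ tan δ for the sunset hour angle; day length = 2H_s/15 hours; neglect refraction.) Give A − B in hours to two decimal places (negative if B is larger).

-3.01 h

A: H_s = arccos(−tan 28.5° · tan -15.4°) = 81.40°, so 2H_s/15 = 10.8533 h.
B: H_s = arccos(−tan 32.3° · tan 20.9°) = 103.97°, so 2H_s/15 = 13.8627 h.
A − B = 10.8533 − 13.8627 = -3.0094 h.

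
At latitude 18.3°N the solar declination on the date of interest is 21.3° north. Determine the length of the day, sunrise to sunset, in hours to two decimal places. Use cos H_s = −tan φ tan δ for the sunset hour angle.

cos H_s = −tan(18.3°) · tan(21.3°) = -0.1289, so H_s = arccos(-0.1289) = 97.41°.
Day length = 2 H_s / 15° h⁻¹ = 194.82° / 15 = 12.988 h.

12.99 hours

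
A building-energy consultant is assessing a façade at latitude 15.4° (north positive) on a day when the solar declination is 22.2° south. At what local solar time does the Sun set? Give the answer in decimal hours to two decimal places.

−tan φ tan δ = −(0.2754)(-0.4081) = 0.1124; H_s = arccos(0.1124) = 83.55°.
Sunset is at 12 + H_s/15 = 12 + 5.570 = 17.570 h local solar time.

17.57 h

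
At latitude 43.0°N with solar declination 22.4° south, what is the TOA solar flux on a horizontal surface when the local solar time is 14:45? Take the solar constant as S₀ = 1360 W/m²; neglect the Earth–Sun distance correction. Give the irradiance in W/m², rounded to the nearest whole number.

338 W/m²

Hour angle H = 15° × (14.75 − 12) = 41.25°.
With φ = 43.0°, δ = -22.4°, H = 41.25°: sin φ sin δ = -0.2599, cos φ cos δ cos H = 0.5084, so cos θ_z = 0.2485.
Top-of-atmosphere irradiance = S₀ cos θ_z = 1360 × 0.2485 = 337.96 W/m².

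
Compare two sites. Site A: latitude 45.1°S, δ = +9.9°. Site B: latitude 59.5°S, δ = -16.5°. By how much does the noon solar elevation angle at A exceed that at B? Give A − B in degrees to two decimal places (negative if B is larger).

A: 90° − |-45.1 − (9.9)| = 35.00°.
B: 90° − |-59.5 − (-16.5)| = 47.00°.
A − B = 35.00 − 47.00 = -12.00°.

-12.00°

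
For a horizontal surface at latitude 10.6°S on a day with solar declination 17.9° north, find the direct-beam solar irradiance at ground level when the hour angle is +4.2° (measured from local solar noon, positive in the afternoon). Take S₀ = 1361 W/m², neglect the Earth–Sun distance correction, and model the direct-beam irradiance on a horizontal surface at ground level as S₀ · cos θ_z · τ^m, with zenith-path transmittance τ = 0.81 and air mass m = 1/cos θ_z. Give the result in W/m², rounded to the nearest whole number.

cos θ_z = sin φ sin δ + cos φ cos δ cos H = (-0.1840)(0.3074) + (0.9829)(0.9516)(0.9973) = 0.8762.
Air mass m = 1/cos θ_z = 1/0.8762 = 1.141; τ^m = 0.81^1.141 = 0.7863.
Surface direct beam = 1361 × 0.8762 × 0.7863 = 937.67 W/m².

938 W/m²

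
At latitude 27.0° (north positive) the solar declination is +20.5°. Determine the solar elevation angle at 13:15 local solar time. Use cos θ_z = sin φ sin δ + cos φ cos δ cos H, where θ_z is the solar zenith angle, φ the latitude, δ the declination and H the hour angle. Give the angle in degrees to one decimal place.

71.7°

Hour angle H = 15° × (13.25 − 12) = 18.75°.
cos θ_z = sin φ sin δ + cos φ cos δ cos H = (0.4540)(0.3502) + (0.8910)(0.9367)(0.9469) = 0.9493.
θ_z = arccos(0.9493) = 18.32°, so the elevation is 90° − 18.32° = 71.68°.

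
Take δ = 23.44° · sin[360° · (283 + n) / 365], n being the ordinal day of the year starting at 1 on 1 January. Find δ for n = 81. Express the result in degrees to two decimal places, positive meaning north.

-0.40°

360 × (283 + 81) / 365 = 359.014°; sin(359.014°) = -0.0172.
δ = 23.44 × -0.0172 = -0.403° ≈ -0.40°.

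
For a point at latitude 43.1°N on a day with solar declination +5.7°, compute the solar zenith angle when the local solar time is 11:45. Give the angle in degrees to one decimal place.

Hour angle H = 15° × (11.75 − 12) = -3.75°.
cos θ_z = sin φ sin δ + cos φ cos δ cos H = (0.6833)(0.0993) + (0.7302)(0.9951)(0.9979) = 0.7929.
θ_z = arccos(0.7929) = 37.54°.

37.5°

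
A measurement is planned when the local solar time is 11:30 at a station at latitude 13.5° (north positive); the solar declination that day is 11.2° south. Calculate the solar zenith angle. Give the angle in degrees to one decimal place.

Hour angle H = 15° × (11.5 − 12) = -7.50°.
With φ = 13.5°, δ = -11.2°, H = -7.50°: sin φ sin δ = -0.0453, cos φ cos δ cos H = 0.9457, so cos θ_z = 0.9004.
θ_z = arccos(0.9004) = 25.79°.

25.8°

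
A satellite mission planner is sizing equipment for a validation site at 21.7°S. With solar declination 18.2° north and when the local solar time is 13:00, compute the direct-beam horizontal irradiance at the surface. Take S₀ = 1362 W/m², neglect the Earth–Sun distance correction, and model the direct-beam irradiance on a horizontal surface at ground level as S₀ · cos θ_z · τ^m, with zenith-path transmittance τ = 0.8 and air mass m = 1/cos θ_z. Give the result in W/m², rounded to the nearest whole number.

742 W/m²

Hour angle H = 15° × (13 − 12) = 15.00°.
cos θ_z = sin(-21.7°) sin(18.2°) + cos(-21.7°) cos(18.2°) cos(15.00°) = -0.1155 + 0.8526 = 0.7371.
Air mass m = 1/cos θ_z = 1/0.7371 = 1.357; τ^m = 0.8^1.357 = 0.7387.
Surface direct beam = 1362 × 0.7371 × 0.7387 = 741.60 W/m².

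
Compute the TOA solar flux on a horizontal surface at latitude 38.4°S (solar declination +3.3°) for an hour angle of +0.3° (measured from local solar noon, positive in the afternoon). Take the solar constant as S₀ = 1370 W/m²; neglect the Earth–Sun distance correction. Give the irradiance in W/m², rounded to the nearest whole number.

With φ = -38.4°, δ = 3.3°, H = 0.30°: sin φ sin δ = -0.0358, cos φ cos δ cos H = 0.7824, so cos θ_z = 0.7466.
Top-of-atmosphere irradiance = S₀ cos θ_z = 1370 × 0.7466 = 1022.84 W/m².

1023 W/m²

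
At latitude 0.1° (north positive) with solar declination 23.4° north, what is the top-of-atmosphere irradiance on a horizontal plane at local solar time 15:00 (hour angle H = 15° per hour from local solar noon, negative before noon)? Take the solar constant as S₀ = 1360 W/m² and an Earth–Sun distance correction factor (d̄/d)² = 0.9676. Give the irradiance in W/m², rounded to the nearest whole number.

855 W/m²

Hour angle H = 15° × (15 − 12) = 45.00°.
With φ = 0.1°, δ = 23.4°, H = 45.00°: sin φ sin δ = 0.0007, cos φ cos δ cos H = 0.6489, so cos θ_z = 0.6496.
Top-of-atmosphere irradiance = S₀ (d̄/d)² cos θ_z = 1360 × 0.9676 × 0.6496 = 854.83 W/m².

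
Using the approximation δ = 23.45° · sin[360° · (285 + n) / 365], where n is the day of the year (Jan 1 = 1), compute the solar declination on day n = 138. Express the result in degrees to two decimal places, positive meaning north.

360 × (285 + 138) / 365 = 417.205°; sin(417.205°) = 0.8406.
δ = 23.45 × 0.8406 = 19.712° ≈ +19.71°.

+19.71°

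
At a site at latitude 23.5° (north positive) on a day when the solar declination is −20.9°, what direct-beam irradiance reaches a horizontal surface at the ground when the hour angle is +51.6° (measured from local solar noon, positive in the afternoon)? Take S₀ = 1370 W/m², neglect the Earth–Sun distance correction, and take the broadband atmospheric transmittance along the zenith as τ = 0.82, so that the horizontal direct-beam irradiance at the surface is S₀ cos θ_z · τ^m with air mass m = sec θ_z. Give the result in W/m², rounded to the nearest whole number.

321 W/m²

cos θ_z = sin φ sin δ + cos φ cos δ cos H = (0.3987)(-0.3567) + (0.9171)(0.9342)(0.6211) = 0.3899.
Air mass m = 1/cos θ_z = 1/0.3899 = 2.565; τ^m = 0.82^2.565 = 0.6011.
Surface direct beam = 1370 × 0.3899 × 0.6011 = 321.09 W/m².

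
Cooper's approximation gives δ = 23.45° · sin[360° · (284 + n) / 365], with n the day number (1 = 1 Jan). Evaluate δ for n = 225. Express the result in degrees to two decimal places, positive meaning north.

+14.43°

360 × (284 + 225) / 365 = 502.027°; sin(502.027°) = 0.6153.
δ = 23.45 × 0.6153 = 14.429° ≈ +14.43°.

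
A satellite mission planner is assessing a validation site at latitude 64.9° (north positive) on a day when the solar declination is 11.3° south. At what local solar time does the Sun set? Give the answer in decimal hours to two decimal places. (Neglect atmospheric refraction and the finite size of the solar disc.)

16.32 h

cos H_s = −tan(64.9°) · tan(-11.3°) = 0.4266, so H_s = arccos(0.4266) = 64.75°.
Sunset is at 12 + H_s/15 = 12 + 4.317 = 16.317 h local solar time.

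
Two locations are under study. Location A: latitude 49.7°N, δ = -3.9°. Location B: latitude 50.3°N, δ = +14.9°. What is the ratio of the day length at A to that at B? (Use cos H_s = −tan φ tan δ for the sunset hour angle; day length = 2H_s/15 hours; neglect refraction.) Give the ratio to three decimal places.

0.786

A: H_s = arccos(−tan 49.7° · tan -3.9°) = 85.39°, so 2H_s/15 = 11.3853 h.
B: H_s = arccos(−tan 50.3° · tan 14.9°) = 108.69°, so 2H_s/15 = 14.4920 h.
Ratio A/B = 11.3853 / 14.4920 = 0.7856.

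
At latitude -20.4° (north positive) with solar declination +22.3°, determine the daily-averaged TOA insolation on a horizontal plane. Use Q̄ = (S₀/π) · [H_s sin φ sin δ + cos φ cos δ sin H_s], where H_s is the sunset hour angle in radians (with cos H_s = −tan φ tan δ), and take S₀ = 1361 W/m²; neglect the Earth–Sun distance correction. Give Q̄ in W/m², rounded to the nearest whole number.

290 W/m²

The sunset hour angle satisfies cos H_s = −tan φ tan δ = 0.1525, giving H_s = 81.23°. In radians, H_s = 1.4177.
H_s sin φ sin δ = 1.4177 × -0.3486 × 0.3795 = -0.1876.
cos φ cos δ sin H_s = 0.9373 × 0.9252 × 0.9883 = 0.8570.
Q̄ = (1361/π) × (-0.1876 + 0.8570) = 433.22 × 0.6694 = 290.00 W/m².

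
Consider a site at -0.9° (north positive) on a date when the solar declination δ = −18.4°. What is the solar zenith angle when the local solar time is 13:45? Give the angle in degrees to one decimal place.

Hour angle H = 15° × (13.75 − 12) = 26.25°.
cos θ_z = sin φ sin δ + cos φ cos δ cos H = (-0.0157)(-0.3156) + (0.9999)(0.9489)(0.8969) = 0.8559.
θ_z = arccos(0.8559) = 31.14°.

31.1°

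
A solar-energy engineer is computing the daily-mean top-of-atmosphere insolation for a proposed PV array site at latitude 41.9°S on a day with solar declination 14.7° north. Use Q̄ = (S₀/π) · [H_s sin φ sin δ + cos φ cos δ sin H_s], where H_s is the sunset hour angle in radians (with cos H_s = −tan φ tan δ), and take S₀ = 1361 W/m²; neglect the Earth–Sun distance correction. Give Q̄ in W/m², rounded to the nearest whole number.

205 W/m²

−tan φ tan δ = −(-0.8972)(0.2623) = 0.2353; H_s = arccos(0.2353) = 76.39°. In radians, H_s = 1.3333.
H_s sin φ sin δ = 1.3333 × -0.6678 × 0.2538 = -0.2260.
cos φ cos δ sin H_s = 0.7443 × 0.9673 × 0.9719 = 0.6997.
Q̄ = (1361/π) × (-0.2260 + 0.6997) = 433.22 × 0.4737 = 205.22 W/m².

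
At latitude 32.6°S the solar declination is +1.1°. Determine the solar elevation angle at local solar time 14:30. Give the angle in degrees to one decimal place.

41.1°

Hour angle H = 15° × (14.5 − 12) = 37.50°.
With φ = -32.6°, δ = 1.1°, H = 37.50°: sin φ sin δ = -0.0103, cos φ cos δ cos H = 0.6682, so cos θ_z = 0.6579.
θ_z = arccos(0.6579) = 48.86°, so the elevation is 90° − 48.86° = 41.14°.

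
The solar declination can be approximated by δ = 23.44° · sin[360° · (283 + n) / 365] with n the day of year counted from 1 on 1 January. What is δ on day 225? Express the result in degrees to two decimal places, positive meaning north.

+14.74°

360 × (283 + 225) / 365 = 501.041°; sin(501.041°) = 0.6288.
δ = 23.44 × 0.6288 = 14.739° ≈ +14.74°.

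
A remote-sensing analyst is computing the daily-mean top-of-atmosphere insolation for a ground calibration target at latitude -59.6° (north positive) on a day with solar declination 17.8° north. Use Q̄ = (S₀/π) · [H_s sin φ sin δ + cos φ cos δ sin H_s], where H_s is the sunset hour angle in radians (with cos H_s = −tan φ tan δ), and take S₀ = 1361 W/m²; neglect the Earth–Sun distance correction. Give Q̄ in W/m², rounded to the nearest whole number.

−tan φ tan δ = −(-1.7045)(0.3211) = 0.5473; H_s = arccos(0.5473) = 56.82°. In radians, H_s = 0.9917.
H_s sin φ sin δ = 0.9917 × -0.8625 × 0.3057 = -0.2615.
cos φ cos δ sin H_s = 0.5060 × 0.9521 × 0.8370 = 0.4032.
Q̄ = (1361/π) × (-0.2615 + 0.4032) = 433.22 × 0.1417 = 61.39 W/m².

61 W/m²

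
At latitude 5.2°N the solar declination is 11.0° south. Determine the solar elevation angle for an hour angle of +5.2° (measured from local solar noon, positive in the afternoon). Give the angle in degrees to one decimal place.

73.0°

cos θ_z = sin(5.2°) sin(-11.0°) + cos(5.2°) cos(-11.0°) cos(5.20°) = -0.0173 + 0.9736 = 0.9563.
θ_z = arccos(0.9563) = 17.00°, so the elevation is 90° − 17.00° = 73.00°.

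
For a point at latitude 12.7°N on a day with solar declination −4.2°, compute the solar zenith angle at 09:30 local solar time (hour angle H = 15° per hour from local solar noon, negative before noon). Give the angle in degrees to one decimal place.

Hour angle H = 15° × (9.5 − 12) = -37.50°.
cos θ_z = sin φ sin δ + cos φ cos δ cos H = (0.2198)(-0.0732) + (0.9755)(0.9973)(0.7934) = 0.7558.
θ_z = arccos(0.7558) = 40.90°.

40.9°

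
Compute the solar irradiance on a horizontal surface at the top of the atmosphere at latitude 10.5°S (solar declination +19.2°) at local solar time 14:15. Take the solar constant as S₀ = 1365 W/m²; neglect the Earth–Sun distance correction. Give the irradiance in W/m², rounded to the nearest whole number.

Hour angle H = 15° × (14.25 − 12) = 33.75°.
With φ = -10.5°, δ = 19.2°, H = 33.75°: sin φ sin δ = -0.0599, cos φ cos δ cos H = 0.7721, so cos θ_z = 0.7122.
Top-of-atmosphere irradiance = S₀ cos θ_z = 1365 × 0.7122 = 972.15 W/m².

972 W/m²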